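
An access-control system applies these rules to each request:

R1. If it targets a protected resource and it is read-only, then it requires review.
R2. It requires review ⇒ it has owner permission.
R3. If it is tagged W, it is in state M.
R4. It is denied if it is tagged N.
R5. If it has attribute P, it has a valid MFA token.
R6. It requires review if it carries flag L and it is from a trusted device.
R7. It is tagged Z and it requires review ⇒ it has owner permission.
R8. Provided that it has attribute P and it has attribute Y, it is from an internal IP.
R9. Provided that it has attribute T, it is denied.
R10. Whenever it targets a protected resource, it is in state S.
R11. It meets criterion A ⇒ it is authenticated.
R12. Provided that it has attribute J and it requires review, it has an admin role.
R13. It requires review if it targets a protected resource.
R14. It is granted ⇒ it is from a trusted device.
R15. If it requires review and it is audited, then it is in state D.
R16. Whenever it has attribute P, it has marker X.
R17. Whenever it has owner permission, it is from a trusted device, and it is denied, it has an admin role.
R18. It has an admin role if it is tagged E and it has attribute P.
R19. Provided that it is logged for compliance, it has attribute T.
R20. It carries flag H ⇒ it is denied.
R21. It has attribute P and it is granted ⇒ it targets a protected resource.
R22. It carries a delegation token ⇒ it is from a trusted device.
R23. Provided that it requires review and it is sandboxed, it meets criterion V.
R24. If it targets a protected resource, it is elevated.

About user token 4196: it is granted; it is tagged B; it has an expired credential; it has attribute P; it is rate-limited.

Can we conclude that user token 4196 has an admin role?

Forward chaining from the given facts derives: has a valid MFA token, is from a trusted device, has marker X, targets a protected resource, is elevated, is in state S, requires review, has owner permission.
Rules concluding "it has an admin role": R12 needs "it has attribute J"; R17 needs "it is denied"; R18 needs "it is tagged E" — none of these are established.

No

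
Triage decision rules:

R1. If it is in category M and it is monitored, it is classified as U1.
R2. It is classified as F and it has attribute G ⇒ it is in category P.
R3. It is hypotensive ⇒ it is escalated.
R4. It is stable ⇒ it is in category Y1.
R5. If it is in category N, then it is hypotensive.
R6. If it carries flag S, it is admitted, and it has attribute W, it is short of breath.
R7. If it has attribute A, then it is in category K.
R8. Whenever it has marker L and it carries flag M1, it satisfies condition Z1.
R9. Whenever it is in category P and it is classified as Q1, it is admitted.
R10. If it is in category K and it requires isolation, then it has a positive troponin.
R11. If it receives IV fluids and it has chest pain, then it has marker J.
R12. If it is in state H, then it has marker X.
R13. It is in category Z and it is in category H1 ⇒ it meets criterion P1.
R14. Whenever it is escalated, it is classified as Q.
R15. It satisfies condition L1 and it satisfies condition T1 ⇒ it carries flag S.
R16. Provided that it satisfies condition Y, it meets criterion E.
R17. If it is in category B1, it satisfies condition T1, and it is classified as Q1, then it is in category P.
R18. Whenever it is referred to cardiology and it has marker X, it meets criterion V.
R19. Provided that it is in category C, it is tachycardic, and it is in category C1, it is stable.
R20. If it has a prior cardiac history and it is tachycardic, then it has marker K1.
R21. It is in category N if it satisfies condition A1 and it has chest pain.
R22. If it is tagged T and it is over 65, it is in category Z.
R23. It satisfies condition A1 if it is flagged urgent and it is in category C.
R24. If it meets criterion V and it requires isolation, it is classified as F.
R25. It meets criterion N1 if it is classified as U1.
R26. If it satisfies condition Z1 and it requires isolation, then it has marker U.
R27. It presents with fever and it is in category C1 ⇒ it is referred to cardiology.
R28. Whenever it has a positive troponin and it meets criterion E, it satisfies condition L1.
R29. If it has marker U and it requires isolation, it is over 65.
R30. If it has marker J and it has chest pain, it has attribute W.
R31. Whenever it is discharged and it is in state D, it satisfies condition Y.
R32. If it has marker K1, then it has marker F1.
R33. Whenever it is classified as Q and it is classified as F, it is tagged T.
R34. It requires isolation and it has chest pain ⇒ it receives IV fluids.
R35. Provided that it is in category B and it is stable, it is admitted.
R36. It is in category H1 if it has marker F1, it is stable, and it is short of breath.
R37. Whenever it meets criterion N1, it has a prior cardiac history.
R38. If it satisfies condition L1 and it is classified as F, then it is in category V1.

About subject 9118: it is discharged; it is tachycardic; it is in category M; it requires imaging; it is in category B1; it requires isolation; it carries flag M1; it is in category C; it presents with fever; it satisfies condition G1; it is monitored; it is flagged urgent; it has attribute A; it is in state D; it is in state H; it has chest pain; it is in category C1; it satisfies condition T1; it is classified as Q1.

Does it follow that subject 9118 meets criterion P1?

Forward chaining from the given facts derives: is classified as U1, is in category K, has a positive troponin, has marker X, is in category P, is stable, satisfies condition A1, meets criterion N1, is referred to cardiology, satisfies condition Y, receives IV fluids, has a prior cardiac history, is in category Y1, is admitted, has marker J, meets criterion E, meets criterion V, has marker K1, is in category N, is classified as F, satisfies condition L1, has attribute W, has marker F1, is in category V1, is hypotensive, carries flag S, is escalated, is short of breath, is classified as Q, is tagged T, is in category H1.
The only rule concluding "it meets criterion P1" is R13, which needs "it is in category Z"; that is never established.

No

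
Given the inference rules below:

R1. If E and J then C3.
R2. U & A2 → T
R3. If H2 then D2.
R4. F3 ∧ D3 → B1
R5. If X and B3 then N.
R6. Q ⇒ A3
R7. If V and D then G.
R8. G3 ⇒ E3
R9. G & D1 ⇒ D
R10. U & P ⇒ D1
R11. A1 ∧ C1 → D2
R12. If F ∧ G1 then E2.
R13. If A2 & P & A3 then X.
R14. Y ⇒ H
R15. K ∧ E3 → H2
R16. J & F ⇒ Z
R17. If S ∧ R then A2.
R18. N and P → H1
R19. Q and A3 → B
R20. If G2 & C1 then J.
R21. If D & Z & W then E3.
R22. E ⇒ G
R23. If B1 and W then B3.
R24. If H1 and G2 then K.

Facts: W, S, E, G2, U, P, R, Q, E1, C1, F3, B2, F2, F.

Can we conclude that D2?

No

Forward chaining from the given facts derives: A3, D1, A2, B, J, G, C3, T, D, X, Z, E3.
Rules concluding D2: R3 needs H2; R11 needs A1 — none of these are established.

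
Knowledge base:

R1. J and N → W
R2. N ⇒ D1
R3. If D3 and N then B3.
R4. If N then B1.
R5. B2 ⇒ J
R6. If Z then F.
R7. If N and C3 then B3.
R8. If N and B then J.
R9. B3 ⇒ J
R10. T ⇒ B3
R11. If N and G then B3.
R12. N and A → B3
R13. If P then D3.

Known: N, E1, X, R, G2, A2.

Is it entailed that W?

Forward chaining from the given facts derives: D1, B1.
The only rule concluding W is R1, which needs J; that is never established.

No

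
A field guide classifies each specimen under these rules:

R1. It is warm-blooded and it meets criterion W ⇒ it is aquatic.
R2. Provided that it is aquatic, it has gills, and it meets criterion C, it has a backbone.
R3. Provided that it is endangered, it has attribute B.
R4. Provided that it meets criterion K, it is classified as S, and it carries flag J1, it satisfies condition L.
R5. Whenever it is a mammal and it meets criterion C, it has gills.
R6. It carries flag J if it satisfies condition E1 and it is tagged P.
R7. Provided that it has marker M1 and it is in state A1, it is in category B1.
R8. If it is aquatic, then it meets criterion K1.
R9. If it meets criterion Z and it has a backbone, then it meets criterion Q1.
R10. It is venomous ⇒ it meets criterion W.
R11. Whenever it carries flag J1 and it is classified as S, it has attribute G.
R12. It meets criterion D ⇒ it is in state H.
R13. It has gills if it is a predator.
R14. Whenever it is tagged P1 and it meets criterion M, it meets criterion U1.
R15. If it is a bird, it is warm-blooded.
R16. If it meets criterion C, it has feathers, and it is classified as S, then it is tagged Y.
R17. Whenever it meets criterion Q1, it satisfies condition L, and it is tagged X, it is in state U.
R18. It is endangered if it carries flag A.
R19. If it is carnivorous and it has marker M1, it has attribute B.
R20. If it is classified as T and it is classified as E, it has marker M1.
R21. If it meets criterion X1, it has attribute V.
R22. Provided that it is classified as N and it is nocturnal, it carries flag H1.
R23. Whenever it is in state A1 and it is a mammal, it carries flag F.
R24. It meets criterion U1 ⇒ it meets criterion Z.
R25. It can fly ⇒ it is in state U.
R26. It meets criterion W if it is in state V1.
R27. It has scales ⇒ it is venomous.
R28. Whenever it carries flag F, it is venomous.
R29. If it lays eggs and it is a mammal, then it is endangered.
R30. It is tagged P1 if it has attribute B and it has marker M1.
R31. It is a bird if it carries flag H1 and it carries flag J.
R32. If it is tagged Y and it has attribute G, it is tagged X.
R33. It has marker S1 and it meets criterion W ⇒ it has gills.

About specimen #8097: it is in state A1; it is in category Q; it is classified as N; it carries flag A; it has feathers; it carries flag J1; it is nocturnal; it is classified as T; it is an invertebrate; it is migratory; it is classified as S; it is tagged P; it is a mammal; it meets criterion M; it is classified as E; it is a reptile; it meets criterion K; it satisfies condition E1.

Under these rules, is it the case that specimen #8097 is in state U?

Forward chaining from the given facts derives: satisfies condition L, carries flag J, has attribute G, is endangered, has marker M1, carries flag H1, carries flag F, is venomous, is a bird, has attribute B, is in category B1, meets criterion W, is warm-blooded, is tagged P1, is aquatic, meets criterion K1, meets criterion U1, meets criterion Z.
Rules concluding "it is in state U": R17 needs "it meets criterion Q1"; R25 needs "it can fly" — none of these are established.

No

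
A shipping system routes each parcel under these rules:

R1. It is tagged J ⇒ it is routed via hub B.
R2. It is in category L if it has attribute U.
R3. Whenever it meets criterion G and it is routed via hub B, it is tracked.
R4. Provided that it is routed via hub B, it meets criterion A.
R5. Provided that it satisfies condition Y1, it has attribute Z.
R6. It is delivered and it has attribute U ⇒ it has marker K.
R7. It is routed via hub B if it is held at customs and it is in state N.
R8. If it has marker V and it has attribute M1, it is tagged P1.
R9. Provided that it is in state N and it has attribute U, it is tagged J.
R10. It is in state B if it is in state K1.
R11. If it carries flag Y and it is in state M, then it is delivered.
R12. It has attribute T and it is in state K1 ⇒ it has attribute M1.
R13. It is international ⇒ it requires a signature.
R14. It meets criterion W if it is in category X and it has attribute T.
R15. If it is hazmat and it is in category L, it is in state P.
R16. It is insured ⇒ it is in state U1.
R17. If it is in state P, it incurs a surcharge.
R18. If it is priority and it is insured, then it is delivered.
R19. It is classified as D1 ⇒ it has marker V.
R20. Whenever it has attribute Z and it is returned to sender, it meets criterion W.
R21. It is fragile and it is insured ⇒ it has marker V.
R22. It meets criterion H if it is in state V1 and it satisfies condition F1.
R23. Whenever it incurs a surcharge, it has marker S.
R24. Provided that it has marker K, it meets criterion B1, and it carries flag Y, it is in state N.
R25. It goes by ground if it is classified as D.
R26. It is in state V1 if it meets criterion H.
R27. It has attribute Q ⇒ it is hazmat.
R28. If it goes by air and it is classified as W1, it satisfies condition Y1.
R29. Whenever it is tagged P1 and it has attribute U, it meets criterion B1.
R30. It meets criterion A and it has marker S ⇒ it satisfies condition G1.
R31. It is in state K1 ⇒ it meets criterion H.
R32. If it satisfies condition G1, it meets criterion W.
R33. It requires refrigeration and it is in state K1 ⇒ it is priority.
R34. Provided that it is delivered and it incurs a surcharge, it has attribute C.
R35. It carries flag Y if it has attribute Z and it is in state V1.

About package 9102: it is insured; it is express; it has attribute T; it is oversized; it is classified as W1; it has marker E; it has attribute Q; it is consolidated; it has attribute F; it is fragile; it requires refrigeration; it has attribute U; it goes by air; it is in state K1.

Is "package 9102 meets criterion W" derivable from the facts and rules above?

Yes

By R2 (it has attribute U): it is in category L.
By R12 (it has attribute T, it is in state K1): it has attribute M1.
By R21 (it is fragile, it is insured): it has marker V.
By R27 (it has attribute Q): it is hazmat.
By R28 (it goes by air, it is classified as W1): it satisfies condition Y1.
By R31 (it is in state K1): it meets criterion H.
By R33 (it requires refrigeration, it is in state K1): it is priority.
By R5 (it satisfies condition Y1): it has attribute Z.
By R8 (it has marker V, it has attribute M1): it is tagged P1.
By R15 (it is hazmat, it is in category L): it is in state P.
By R17 (it is in state P): it incurs a surcharge.
By R18 (it is priority, it is insured): it is delivered.
By R23 (it incurs a surcharge): it has marker S.
By R26 (it meets criterion H): it is in state V1.
By R29 (it is tagged P1, it has attribute U): it meets criterion B1.
By R35 (it has attribute Z, it is in state V1): it carries flag Y.
By R6 (it is delivered, it has attribute U): it has marker K.
By R24 (it has marker K, it meets criterion B1, it carries flag Y): it is in state N.
By R9 (it is in state N, it has attribute U): it is tagged J.
By R1 (it is tagged J): it is routed via hub B.
By R4 (it is routed via hub B): it meets criterion A.
By R30 (it meets criterion A, it has marker S): it satisfies condition G1.
By R32 (it satisfies condition G1): it meets criterion W.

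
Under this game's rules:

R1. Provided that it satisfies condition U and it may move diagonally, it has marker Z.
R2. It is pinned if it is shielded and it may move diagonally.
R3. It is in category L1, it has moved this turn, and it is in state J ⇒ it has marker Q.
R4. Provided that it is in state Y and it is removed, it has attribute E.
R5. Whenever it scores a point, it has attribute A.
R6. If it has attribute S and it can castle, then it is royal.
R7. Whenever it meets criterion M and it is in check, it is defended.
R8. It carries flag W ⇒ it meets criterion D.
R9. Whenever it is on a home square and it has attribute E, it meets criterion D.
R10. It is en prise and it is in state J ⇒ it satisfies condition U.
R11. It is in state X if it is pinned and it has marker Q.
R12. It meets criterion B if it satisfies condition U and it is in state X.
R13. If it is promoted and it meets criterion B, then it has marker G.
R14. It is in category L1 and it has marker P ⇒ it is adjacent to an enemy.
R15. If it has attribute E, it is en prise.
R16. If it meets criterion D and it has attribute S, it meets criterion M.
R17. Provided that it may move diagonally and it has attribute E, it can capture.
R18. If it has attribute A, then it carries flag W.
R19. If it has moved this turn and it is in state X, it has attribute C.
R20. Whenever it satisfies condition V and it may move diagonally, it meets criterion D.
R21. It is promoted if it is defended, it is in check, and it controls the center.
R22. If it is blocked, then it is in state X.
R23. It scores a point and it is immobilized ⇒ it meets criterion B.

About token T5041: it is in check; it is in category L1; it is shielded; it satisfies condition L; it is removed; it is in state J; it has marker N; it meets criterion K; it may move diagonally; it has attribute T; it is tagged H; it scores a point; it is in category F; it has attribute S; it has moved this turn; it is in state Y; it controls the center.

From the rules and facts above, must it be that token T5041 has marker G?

Yes

By R2 (it is shielded, it may move diagonally): it is pinned.
By R3 (it is in category L1, it has moved this turn, it is in state J): it has marker Q.
By R4 (it is in state Y, it is removed): it has attribute E.
By R5 (it scores a point): it has attribute A.
By R11 (it is pinned, it has marker Q): it is in state X.
By R15 (it has attribute E): it is en prise.
By R18 (it has attribute A): it carries flag W.
By R8 (it carries flag W): it meets criterion D.
By R10 (it is en prise, it is in state J): it satisfies condition U.
By R12 (it satisfies condition U, it is in state X): it meets criterion B.
By R16 (it meets criterion D, it has attribute S): it meets criterion M.
By R7 (it meets criterion M, it is in check): it is defended.
By R21 (it is defended, it is in check, it controls the center): it is promoted.
By R13 (it is promoted, it meets criterion B): it has marker G.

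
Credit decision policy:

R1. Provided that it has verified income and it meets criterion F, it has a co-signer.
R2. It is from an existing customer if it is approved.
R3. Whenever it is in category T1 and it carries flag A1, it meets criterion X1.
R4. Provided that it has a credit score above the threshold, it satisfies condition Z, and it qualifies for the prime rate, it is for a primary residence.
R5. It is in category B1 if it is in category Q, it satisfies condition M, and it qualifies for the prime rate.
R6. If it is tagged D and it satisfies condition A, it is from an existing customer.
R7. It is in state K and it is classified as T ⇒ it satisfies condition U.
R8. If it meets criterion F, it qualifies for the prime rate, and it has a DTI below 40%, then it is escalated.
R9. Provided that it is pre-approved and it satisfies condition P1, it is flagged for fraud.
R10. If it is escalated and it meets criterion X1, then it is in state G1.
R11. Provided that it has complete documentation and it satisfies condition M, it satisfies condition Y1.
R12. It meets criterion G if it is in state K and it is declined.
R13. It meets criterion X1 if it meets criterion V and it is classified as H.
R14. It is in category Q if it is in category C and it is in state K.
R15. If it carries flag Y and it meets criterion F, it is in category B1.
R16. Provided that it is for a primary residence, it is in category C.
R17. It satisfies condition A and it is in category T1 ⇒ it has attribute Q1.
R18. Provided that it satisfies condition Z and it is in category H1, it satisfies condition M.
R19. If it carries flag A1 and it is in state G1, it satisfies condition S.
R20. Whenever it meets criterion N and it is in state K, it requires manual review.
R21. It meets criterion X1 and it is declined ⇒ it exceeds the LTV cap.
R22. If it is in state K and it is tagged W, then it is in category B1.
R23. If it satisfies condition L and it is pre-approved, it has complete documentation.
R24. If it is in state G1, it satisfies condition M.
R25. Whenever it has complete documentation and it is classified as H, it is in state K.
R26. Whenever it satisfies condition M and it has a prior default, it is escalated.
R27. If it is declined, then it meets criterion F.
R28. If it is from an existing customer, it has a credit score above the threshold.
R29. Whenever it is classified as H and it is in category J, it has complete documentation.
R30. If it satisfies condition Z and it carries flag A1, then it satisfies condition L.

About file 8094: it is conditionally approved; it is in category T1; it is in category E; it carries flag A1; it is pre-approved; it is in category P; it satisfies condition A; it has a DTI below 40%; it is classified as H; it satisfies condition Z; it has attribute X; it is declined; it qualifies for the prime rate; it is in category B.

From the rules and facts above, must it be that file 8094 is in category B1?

Forward chaining from the given facts derives: meets criterion X1, has attribute Q1, exceeds the LTV cap, meets criterion F, satisfies condition L, is escalated, is in state G1, satisfies condition S, has complete documentation, satisfies condition M, is in state K, satisfies condition Y1, meets criterion G.
Rules concluding "it is in category B1": R5 needs "it is in category Q"; R15 needs "it carries flag Y"; R22 needs "it is tagged W" — none of these are established.

No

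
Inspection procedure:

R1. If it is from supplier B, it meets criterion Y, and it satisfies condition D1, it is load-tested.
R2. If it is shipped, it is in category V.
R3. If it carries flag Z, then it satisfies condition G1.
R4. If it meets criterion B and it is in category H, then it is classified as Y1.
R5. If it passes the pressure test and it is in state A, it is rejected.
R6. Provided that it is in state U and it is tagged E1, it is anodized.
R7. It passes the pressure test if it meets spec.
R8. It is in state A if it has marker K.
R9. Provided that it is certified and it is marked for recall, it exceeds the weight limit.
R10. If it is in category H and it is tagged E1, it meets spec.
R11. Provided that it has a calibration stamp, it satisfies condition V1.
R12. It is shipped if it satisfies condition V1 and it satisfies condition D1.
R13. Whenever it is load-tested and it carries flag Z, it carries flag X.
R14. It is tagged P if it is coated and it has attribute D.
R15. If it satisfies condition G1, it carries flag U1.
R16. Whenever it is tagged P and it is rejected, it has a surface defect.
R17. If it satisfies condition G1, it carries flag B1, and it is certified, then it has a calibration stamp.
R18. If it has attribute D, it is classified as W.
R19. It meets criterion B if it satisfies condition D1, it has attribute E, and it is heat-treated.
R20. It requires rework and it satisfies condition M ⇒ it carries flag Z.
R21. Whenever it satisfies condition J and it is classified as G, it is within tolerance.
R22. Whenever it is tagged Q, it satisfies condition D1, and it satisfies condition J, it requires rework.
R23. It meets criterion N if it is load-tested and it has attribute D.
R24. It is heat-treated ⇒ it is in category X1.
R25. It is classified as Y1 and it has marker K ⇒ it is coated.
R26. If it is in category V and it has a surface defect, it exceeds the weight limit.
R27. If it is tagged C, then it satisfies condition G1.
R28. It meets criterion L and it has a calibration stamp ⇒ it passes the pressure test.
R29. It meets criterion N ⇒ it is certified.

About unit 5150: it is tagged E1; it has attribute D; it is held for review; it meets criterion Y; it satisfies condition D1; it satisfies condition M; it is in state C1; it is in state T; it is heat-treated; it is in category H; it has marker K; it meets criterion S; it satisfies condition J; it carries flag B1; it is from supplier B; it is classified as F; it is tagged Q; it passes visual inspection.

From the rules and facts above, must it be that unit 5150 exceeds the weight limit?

No

Forward chaining from the given facts derives: is load-tested, is in state A, meets spec, is classified as W, requires rework, meets criterion N, is in category X1, is certified, passes the pressure test, carries flag Z, satisfies condition G1, is rejected, carries flag X, carries flag U1, has a calibration stamp, satisfies condition V1, is shipped, is in category V.
Rules concluding "it exceeds the weight limit": R9 needs "it is marked for recall"; R26 needs "it has a surface defect" — none of these are established.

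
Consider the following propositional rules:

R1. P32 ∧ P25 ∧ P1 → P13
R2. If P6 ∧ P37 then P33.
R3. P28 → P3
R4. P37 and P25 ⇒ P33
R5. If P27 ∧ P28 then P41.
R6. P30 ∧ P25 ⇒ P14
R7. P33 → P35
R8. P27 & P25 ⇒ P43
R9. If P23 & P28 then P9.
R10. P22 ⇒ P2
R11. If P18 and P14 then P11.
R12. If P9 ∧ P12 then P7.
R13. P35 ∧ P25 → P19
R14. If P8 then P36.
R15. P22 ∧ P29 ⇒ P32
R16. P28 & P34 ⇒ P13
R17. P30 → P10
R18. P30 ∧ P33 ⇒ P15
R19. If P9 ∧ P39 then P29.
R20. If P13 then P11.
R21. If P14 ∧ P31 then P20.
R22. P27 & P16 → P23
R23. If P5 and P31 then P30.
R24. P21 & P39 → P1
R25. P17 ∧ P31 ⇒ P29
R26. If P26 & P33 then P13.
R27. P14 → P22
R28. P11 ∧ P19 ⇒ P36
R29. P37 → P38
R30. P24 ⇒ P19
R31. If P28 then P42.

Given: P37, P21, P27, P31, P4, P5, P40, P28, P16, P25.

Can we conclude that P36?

Forward chaining from the given facts derives: P3, P33, P41, P35, P43, P19, P23, P30, P38, P42, P14, P9, P10, P15, P20, P22, P2.
Rules concluding P36: R14 needs P8; R28 needs P11 — none of these are established.

No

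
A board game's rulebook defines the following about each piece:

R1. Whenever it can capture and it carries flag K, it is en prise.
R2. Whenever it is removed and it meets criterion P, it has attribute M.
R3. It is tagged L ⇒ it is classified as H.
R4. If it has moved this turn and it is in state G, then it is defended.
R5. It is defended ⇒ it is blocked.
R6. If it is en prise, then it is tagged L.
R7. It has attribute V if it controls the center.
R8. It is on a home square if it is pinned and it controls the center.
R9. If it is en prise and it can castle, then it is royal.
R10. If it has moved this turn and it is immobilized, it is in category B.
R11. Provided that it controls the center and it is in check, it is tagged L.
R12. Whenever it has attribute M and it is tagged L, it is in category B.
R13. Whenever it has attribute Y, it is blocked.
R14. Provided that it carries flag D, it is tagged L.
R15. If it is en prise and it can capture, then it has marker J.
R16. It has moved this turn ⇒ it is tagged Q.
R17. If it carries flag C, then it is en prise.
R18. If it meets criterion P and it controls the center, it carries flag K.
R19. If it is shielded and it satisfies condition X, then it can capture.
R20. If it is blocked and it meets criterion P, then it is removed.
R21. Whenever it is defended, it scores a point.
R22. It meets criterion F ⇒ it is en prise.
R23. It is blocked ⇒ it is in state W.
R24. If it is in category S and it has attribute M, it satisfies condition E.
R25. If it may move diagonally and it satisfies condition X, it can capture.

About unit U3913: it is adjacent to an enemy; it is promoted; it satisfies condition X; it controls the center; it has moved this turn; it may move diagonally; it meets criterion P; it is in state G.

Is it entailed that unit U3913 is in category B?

By R4 (it has moved this turn, it is in state G): it is defended.
By R5 (it is defended): it is blocked.
By R18 (it meets criterion P, it controls the center): it carries flag K.
By R20 (it is blocked, it meets criterion P): it is removed.
By R25 (it may move diagonally, it satisfies condition X): it can capture.
By R1 (it can capture, it carries flag K): it is en prise.
By R2 (it is removed, it meets criterion P): it has attribute M.
By R6 (it is en prise): it is tagged L.
By R12 (it has attribute M, it is tagged L): it is in category B.

Yes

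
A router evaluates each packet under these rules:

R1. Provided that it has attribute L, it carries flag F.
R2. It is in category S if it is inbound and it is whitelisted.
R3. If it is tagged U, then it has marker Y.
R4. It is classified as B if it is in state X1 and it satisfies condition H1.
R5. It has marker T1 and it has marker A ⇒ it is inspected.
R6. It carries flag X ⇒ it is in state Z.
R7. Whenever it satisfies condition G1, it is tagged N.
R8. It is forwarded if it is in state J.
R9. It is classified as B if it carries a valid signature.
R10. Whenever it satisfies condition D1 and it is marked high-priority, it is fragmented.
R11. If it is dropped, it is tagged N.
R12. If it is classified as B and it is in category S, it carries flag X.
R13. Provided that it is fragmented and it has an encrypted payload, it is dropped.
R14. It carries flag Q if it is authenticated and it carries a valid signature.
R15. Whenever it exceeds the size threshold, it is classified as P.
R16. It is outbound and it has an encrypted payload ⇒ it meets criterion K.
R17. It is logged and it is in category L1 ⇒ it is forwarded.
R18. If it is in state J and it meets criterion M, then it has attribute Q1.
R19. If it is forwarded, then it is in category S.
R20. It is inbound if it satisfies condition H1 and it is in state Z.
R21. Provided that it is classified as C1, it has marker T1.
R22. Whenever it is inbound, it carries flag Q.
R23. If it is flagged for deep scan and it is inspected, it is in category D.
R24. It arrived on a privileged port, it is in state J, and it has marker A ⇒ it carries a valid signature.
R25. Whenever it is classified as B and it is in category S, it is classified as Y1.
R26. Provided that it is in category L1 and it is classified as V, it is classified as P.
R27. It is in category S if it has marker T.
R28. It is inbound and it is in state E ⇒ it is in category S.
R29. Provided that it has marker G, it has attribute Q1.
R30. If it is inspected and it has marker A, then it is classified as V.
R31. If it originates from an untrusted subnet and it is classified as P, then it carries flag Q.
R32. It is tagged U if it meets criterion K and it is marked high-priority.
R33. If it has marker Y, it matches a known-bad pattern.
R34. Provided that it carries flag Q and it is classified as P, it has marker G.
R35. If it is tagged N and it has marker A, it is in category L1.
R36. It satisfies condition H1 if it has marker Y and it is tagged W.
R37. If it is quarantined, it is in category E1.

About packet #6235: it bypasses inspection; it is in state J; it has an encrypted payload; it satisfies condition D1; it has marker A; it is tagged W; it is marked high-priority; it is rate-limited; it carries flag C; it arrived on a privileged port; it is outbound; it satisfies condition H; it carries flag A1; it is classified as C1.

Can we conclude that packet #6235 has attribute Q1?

By R8 (it is in state J): it is forwarded.
By R10 (it satisfies condition D1, it is marked high-priority): it is fragmented.
By R13 (it is fragmented, it has an encrypted payload): it is dropped.
By R16 (it is outbound, it has an encrypted payload): it meets criterion K.
By R19 (it is forwarded): it is in category S.
By R21 (it is classified as C1): it has marker T1.
By R24 (it arrived on a privileged port, it is in state J, it has marker A): it carries a valid signature.
By R32 (it meets criterion K, it is marked high-priority): it is tagged U.
By R3 (it is tagged U): it has marker Y.
By R5 (it has marker T1, it has marker A): it is inspected.
By R9 (it carries a valid signature): it is classified as B.
By R11 (it is dropped): it is tagged N.
By R12 (it is classified as B, it is in category S): it carries flag X.
By R30 (it is inspected, it has marker A): it is classified as V.
By R35 (it is tagged N, it has marker A): it is in category L1.
By R36 (it has marker Y, it is tagged W): it satisfies condition H1.
By R6 (it carries flag X): it is in state Z.
By R20 (it satisfies condition H1, it is in state Z): it is inbound.
By R22 (it is inbound): it carries flag Q.
By R26 (it is in category L1, it is classified as V): it is classified as P.
By R34 (it carries flag Q, it is classified as P): it has marker G.
By R29 (it has marker G): it has attribute Q1.

Yes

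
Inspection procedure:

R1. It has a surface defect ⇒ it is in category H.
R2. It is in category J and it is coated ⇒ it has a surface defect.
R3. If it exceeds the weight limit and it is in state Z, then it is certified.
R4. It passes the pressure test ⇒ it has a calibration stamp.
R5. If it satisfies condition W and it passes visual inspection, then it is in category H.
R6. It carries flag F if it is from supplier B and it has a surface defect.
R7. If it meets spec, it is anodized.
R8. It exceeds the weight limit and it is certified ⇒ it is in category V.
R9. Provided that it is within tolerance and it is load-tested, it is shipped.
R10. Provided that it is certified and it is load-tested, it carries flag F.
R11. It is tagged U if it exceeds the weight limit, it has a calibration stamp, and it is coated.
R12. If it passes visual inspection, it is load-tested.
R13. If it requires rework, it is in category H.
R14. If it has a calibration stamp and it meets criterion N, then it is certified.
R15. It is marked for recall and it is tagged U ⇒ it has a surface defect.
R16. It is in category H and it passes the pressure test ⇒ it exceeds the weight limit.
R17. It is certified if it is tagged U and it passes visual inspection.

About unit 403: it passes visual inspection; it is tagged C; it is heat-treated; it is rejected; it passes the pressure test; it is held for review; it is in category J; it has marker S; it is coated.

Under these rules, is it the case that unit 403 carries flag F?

Yes

By R2 (it is in category J, it is coated): it has a surface defect.
By R4 (it passes the pressure test): it has a calibration stamp.
By R12 (it passes visual inspection): it is load-tested.
By R1 (it has a surface defect): it is in category H.
By R16 (it is in category H, it passes the pressure test): it exceeds the weight limit.
By R11 (it exceeds the weight limit, it has a calibration stamp, it is coated): it is tagged U.
By R17 (it is tagged U, it passes visual inspection): it is certified.
By R10 (it is certified, it is load-tested): it carries flag F.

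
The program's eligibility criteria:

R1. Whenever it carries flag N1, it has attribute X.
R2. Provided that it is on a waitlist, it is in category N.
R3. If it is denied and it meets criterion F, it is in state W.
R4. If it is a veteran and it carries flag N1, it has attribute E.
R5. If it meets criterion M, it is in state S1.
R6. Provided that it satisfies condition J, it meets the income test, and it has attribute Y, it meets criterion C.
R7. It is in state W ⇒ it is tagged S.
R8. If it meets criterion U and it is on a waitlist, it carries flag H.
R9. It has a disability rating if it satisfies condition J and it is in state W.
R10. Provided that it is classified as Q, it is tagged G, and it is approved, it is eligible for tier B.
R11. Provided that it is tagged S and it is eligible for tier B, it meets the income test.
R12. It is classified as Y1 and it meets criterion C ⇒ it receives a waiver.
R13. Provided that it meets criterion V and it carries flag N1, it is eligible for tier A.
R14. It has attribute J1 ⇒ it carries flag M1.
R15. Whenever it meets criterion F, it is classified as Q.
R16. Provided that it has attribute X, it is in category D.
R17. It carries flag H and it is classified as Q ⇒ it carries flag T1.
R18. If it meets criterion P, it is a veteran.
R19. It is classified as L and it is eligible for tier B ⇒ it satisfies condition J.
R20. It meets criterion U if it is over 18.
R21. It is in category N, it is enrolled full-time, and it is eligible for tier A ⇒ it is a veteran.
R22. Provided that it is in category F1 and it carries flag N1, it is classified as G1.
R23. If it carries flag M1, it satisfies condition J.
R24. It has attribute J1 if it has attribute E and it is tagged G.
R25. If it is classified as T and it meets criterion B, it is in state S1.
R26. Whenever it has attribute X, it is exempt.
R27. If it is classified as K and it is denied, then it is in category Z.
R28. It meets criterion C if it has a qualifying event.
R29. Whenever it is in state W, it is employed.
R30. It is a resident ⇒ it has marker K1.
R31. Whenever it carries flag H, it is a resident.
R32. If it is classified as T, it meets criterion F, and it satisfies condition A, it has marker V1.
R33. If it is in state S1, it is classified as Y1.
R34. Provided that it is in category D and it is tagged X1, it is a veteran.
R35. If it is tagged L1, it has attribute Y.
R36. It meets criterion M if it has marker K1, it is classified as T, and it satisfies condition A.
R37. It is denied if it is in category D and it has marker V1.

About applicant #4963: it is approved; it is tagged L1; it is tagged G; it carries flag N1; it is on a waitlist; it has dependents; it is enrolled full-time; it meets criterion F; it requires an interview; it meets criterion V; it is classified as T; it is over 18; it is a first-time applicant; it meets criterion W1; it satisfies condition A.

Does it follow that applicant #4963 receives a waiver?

Yes

By R1 (it carries flag N1): it has attribute X.
By R2 (it is on a waitlist): it is in category N.
By R13 (it meets criterion V, it carries flag N1): it is eligible for tier A.
By R15 (it meets criterion F): it is classified as Q.
By R16 (it has attribute X): it is in category D.
By R20 (it is over 18): it meets criterion U.
By R21 (it is in category N, it is enrolled full-time, it is eligible for tier A): it is a veteran.
By R32 (it is classified as T, it meets criterion F, it satisfies condition A): it has marker V1.
By R35 (it is tagged L1): it has attribute Y.
By R37 (it is in category D, it has marker V1): it is denied.
By R3 (it is denied, it meets criterion F): it is in state W.
By R4 (it is a veteran, it carries flag N1): it has attribute E.
By R7 (it is in state W): it is tagged S.
By R8 (it meets criterion U, it is on a waitlist): it carries flag H.
By R10 (it is classified as Q, it is tagged G, it is approved): it is eligible for tier B.
By R11 (it is tagged S, it is eligible for tier B): it meets the income test.
By R24 (it has attribute E, it is tagged G): it has attribute J1.
By R31 (it carries flag H): it is a resident.
By R14 (it has attribute J1): it carries flag M1.
By R23 (it carries flag M1): it satisfies condition J.
By R30 (it is a resident): it has marker K1.
By R36 (it has marker K1, it is classified as T, it satisfies condition A): it meets criterion M.
By R5 (it meets criterion M): it is in state S1.
By R6 (it satisfies condition J, it meets the income test, it has attribute Y): it meets criterion C.
By R33 (it is in state S1): it is classified as Y1.
By R12 (it is classified as Y1, it meets criterion C): it receives a waiver.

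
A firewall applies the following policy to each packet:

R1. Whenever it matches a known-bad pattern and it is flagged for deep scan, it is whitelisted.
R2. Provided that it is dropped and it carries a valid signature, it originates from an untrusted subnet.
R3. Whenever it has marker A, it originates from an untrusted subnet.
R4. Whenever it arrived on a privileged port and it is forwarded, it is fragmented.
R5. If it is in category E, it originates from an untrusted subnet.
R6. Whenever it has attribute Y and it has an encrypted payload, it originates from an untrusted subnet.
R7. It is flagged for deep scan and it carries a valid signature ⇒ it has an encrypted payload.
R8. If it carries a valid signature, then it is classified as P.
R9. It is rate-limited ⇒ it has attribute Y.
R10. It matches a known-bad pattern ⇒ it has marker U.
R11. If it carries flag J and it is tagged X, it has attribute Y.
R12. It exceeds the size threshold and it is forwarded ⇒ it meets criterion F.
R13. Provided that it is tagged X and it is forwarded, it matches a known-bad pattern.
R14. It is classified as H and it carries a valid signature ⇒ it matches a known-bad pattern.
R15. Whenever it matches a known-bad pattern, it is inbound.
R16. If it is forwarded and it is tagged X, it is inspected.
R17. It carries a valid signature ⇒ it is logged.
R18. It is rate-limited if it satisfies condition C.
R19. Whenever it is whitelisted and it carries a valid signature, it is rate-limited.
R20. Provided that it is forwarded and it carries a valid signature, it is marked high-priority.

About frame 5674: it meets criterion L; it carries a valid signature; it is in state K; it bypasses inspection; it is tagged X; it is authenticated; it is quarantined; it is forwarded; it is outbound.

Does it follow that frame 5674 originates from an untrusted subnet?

Forward chaining from the given facts derives: is classified as P, matches a known-bad pattern, is inbound, is inspected, is logged, is marked high-priority, has marker U.
Rules concluding "it originates from an untrusted subnet": R2 needs "it is dropped"; R3 needs "it has marker A"; R5 needs "it is in category E"; R6 needs "it has attribute Y" — none of these are established.

No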